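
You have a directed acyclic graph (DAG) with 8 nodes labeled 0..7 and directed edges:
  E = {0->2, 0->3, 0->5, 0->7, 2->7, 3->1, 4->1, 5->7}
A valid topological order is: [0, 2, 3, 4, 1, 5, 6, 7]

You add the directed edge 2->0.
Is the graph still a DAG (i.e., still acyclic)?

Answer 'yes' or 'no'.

Given toposort: [0, 2, 3, 4, 1, 5, 6, 7]
Position of 2: index 1; position of 0: index 0
New edge 2->0: backward (u after v in old order)
Backward edge: old toposort is now invalid. Check if this creates a cycle.
Does 0 already reach 2? Reachable from 0: [0, 1, 2, 3, 5, 7]. YES -> cycle!
Still a DAG? no

Answer: no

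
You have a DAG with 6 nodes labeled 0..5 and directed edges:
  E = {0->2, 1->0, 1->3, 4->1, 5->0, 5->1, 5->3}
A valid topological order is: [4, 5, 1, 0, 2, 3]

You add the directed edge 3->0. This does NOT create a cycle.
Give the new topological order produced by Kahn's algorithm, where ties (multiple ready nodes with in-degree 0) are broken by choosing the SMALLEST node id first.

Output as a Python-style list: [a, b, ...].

Old toposort: [4, 5, 1, 0, 2, 3]
Added edge: 3->0
Position of 3 (5) > position of 0 (3). Must reorder: 3 must now come before 0.
Run Kahn's algorithm (break ties by smallest node id):
  initial in-degrees: [3, 2, 1, 2, 0, 0]
  ready (indeg=0): [4, 5]
  pop 4: indeg[1]->1 | ready=[5] | order so far=[4]
  pop 5: indeg[0]->2; indeg[1]->0; indeg[3]->1 | ready=[1] | order so far=[4, 5]
  pop 1: indeg[0]->1; indeg[3]->0 | ready=[3] | order so far=[4, 5, 1]
  pop 3: indeg[0]->0 | ready=[0] | order so far=[4, 5, 1, 3]
  pop 0: indeg[2]->0 | ready=[2] | order so far=[4, 5, 1, 3, 0]
  pop 2: no out-edges | ready=[] | order so far=[4, 5, 1, 3, 0, 2]
  Result: [4, 5, 1, 3, 0, 2]

Answer: [4, 5, 1, 3, 0, 2]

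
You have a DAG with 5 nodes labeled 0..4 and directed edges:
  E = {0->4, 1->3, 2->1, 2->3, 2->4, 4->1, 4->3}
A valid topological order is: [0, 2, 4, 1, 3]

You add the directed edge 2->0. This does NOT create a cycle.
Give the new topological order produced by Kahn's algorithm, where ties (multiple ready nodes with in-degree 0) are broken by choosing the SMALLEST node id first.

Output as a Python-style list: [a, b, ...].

Answer: [2, 0, 4, 1, 3]

Derivation:
Old toposort: [0, 2, 4, 1, 3]
Added edge: 2->0
Position of 2 (1) > position of 0 (0). Must reorder: 2 must now come before 0.
Run Kahn's algorithm (break ties by smallest node id):
  initial in-degrees: [1, 2, 0, 3, 2]
  ready (indeg=0): [2]
  pop 2: indeg[0]->0; indeg[1]->1; indeg[3]->2; indeg[4]->1 | ready=[0] | order so far=[2]
  pop 0: indeg[4]->0 | ready=[4] | order so far=[2, 0]
  pop 4: indeg[1]->0; indeg[3]->1 | ready=[1] | order so far=[2, 0, 4]
  pop 1: indeg[3]->0 | ready=[3] | order so far=[2, 0, 4, 1]
  pop 3: no out-edges | ready=[] | order so far=[2, 0, 4, 1, 3]
  Result: [2, 0, 4, 1, 3]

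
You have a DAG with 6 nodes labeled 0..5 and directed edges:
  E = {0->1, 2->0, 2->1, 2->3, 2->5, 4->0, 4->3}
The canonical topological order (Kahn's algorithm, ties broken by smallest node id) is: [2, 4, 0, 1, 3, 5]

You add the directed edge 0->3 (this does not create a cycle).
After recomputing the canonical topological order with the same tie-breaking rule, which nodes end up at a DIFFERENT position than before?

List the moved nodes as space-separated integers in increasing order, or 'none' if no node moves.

Old toposort: [2, 4, 0, 1, 3, 5]
Added edge 0->3
Recompute Kahn (smallest-id tiebreak):
  initial in-degrees: [2, 2, 0, 3, 0, 1]
  ready (indeg=0): [2, 4]
  pop 2: indeg[0]->1; indeg[1]->1; indeg[3]->2; indeg[5]->0 | ready=[4, 5] | order so far=[2]
  pop 4: indeg[0]->0; indeg[3]->1 | ready=[0, 5] | order so far=[2, 4]
  pop 0: indeg[1]->0; indeg[3]->0 | ready=[1, 3, 5] | order so far=[2, 4, 0]
  pop 1: no out-edges | ready=[3, 5] | order so far=[2, 4, 0, 1]
  pop 3: no out-edges | ready=[5] | order so far=[2, 4, 0, 1, 3]
  pop 5: no out-edges | ready=[] | order so far=[2, 4, 0, 1, 3, 5]
New canonical toposort: [2, 4, 0, 1, 3, 5]
Compare positions:
  Node 0: index 2 -> 2 (same)
  Node 1: index 3 -> 3 (same)
  Node 2: index 0 -> 0 (same)
  Node 3: index 4 -> 4 (same)
  Node 4: index 1 -> 1 (same)
  Node 5: index 5 -> 5 (same)
Nodes that changed position: none

Answer: none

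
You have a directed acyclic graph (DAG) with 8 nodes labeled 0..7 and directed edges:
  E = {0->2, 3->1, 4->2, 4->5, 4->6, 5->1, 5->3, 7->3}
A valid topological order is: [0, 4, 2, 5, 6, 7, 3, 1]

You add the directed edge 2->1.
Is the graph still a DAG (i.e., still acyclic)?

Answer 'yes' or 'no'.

Given toposort: [0, 4, 2, 5, 6, 7, 3, 1]
Position of 2: index 2; position of 1: index 7
New edge 2->1: forward
Forward edge: respects the existing order. Still a DAG, same toposort still valid.
Still a DAG? yes

Answer: yes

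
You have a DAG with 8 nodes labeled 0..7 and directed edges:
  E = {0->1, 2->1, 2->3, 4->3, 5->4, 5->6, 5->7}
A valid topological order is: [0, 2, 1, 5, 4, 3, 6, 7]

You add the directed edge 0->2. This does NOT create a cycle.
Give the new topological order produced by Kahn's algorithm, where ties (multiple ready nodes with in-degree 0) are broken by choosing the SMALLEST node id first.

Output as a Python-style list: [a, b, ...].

Old toposort: [0, 2, 1, 5, 4, 3, 6, 7]
Added edge: 0->2
Position of 0 (0) < position of 2 (1). Old order still valid.
Run Kahn's algorithm (break ties by smallest node id):
  initial in-degrees: [0, 2, 1, 2, 1, 0, 1, 1]
  ready (indeg=0): [0, 5]
  pop 0: indeg[1]->1; indeg[2]->0 | ready=[2, 5] | order so far=[0]
  pop 2: indeg[1]->0; indeg[3]->1 | ready=[1, 5] | order so far=[0, 2]
  pop 1: no out-edges | ready=[5] | order so far=[0, 2, 1]
  pop 5: indeg[4]->0; indeg[6]->0; indeg[7]->0 | ready=[4, 6, 7] | order so far=[0, 2, 1, 5]
  pop 4: indeg[3]->0 | ready=[3, 6, 7] | order so far=[0, 2, 1, 5, 4]
  pop 3: no out-edges | ready=[6, 7] | order so far=[0, 2, 1, 5, 4, 3]
  pop 6: no out-edges | ready=[7] | order so far=[0, 2, 1, 5, 4, 3, 6]
  pop 7: no out-edges | ready=[] | order so far=[0, 2, 1, 5, 4, 3, 6, 7]
  Result: [0, 2, 1, 5, 4, 3, 6, 7]

Answer: [0, 2, 1, 5, 4, 3, 6, 7]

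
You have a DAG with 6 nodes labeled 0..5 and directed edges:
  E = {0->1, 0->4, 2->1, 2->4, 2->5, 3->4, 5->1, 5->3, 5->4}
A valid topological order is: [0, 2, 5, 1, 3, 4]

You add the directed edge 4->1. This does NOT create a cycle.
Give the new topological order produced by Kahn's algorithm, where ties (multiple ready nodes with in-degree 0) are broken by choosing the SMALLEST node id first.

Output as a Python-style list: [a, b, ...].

Answer: [0, 2, 5, 3, 4, 1]

Derivation:
Old toposort: [0, 2, 5, 1, 3, 4]
Added edge: 4->1
Position of 4 (5) > position of 1 (3). Must reorder: 4 must now come before 1.
Run Kahn's algorithm (break ties by smallest node id):
  initial in-degrees: [0, 4, 0, 1, 4, 1]
  ready (indeg=0): [0, 2]
  pop 0: indeg[1]->3; indeg[4]->3 | ready=[2] | order so far=[0]
  pop 2: indeg[1]->2; indeg[4]->2; indeg[5]->0 | ready=[5] | order so far=[0, 2]
  pop 5: indeg[1]->1; indeg[3]->0; indeg[4]->1 | ready=[3] | order so far=[0, 2, 5]
  pop 3: indeg[4]->0 | ready=[4] | order so far=[0, 2, 5, 3]
  pop 4: indeg[1]->0 | ready=[1] | order so far=[0, 2, 5, 3, 4]
  pop 1: no out-edges | ready=[] | order so far=[0, 2, 5, 3, 4, 1]
  Result: [0, 2, 5, 3, 4, 1]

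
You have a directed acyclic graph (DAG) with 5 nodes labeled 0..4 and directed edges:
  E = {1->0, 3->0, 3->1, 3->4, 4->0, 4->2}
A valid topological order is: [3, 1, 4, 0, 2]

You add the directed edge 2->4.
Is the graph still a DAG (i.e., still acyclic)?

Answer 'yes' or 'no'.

Given toposort: [3, 1, 4, 0, 2]
Position of 2: index 4; position of 4: index 2
New edge 2->4: backward (u after v in old order)
Backward edge: old toposort is now invalid. Check if this creates a cycle.
Does 4 already reach 2? Reachable from 4: [0, 2, 4]. YES -> cycle!
Still a DAG? no

Answer: no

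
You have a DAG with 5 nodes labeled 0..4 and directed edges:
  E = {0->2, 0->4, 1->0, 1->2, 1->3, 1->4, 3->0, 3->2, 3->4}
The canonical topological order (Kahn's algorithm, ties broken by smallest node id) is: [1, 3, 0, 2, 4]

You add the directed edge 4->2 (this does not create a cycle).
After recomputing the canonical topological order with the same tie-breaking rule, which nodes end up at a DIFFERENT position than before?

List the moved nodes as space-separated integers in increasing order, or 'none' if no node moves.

Old toposort: [1, 3, 0, 2, 4]
Added edge 4->2
Recompute Kahn (smallest-id tiebreak):
  initial in-degrees: [2, 0, 4, 1, 3]
  ready (indeg=0): [1]
  pop 1: indeg[0]->1; indeg[2]->3; indeg[3]->0; indeg[4]->2 | ready=[3] | order so far=[1]
  pop 3: indeg[0]->0; indeg[2]->2; indeg[4]->1 | ready=[0] | order so far=[1, 3]
  pop 0: indeg[2]->1; indeg[4]->0 | ready=[4] | order so far=[1, 3, 0]
  pop 4: indeg[2]->0 | ready=[2] | order so far=[1, 3, 0, 4]
  pop 2: no out-edges | ready=[] | order so far=[1, 3, 0, 4, 2]
New canonical toposort: [1, 3, 0, 4, 2]
Compare positions:
  Node 0: index 2 -> 2 (same)
  Node 1: index 0 -> 0 (same)
  Node 2: index 3 -> 4 (moved)
  Node 3: index 1 -> 1 (same)
  Node 4: index 4 -> 3 (moved)
Nodes that changed position: 2 4

Answer: 2 4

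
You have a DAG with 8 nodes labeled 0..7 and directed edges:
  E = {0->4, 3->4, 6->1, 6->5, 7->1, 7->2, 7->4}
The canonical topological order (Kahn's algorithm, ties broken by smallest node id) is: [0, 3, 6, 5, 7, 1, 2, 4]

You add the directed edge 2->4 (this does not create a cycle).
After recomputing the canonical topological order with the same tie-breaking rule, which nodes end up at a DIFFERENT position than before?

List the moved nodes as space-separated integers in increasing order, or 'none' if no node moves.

Old toposort: [0, 3, 6, 5, 7, 1, 2, 4]
Added edge 2->4
Recompute Kahn (smallest-id tiebreak):
  initial in-degrees: [0, 2, 1, 0, 4, 1, 0, 0]
  ready (indeg=0): [0, 3, 6, 7]
  pop 0: indeg[4]->3 | ready=[3, 6, 7] | order so far=[0]
  pop 3: indeg[4]->2 | ready=[6, 7] | order so far=[0, 3]
  pop 6: indeg[1]->1; indeg[5]->0 | ready=[5, 7] | order so far=[0, 3, 6]
  pop 5: no out-edges | ready=[7] | order so far=[0, 3, 6, 5]
  pop 7: indeg[1]->0; indeg[2]->0; indeg[4]->1 | ready=[1, 2] | order so far=[0, 3, 6, 5, 7]
  pop 1: no out-edges | ready=[2] | order so far=[0, 3, 6, 5, 7, 1]
  pop 2: indeg[4]->0 | ready=[4] | order so far=[0, 3, 6, 5, 7, 1, 2]
  pop 4: no out-edges | ready=[] | order so far=[0, 3, 6, 5, 7, 1, 2, 4]
New canonical toposort: [0, 3, 6, 5, 7, 1, 2, 4]
Compare positions:
  Node 0: index 0 -> 0 (same)
  Node 1: index 5 -> 5 (same)
  Node 2: index 6 -> 6 (same)
  Node 3: index 1 -> 1 (same)
  Node 4: index 7 -> 7 (same)
  Node 5: index 3 -> 3 (same)
  Node 6: index 2 -> 2 (same)
  Node 7: index 4 -> 4 (same)
Nodes that changed position: none

Answer: none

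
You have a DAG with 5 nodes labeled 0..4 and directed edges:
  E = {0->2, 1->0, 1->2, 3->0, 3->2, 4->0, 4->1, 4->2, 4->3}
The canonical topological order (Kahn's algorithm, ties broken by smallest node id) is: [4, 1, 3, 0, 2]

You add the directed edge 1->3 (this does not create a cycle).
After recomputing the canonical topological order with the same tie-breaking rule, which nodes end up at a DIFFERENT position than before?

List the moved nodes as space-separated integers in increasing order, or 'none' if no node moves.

Old toposort: [4, 1, 3, 0, 2]
Added edge 1->3
Recompute Kahn (smallest-id tiebreak):
  initial in-degrees: [3, 1, 4, 2, 0]
  ready (indeg=0): [4]
  pop 4: indeg[0]->2; indeg[1]->0; indeg[2]->3; indeg[3]->1 | ready=[1] | order so far=[4]
  pop 1: indeg[0]->1; indeg[2]->2; indeg[3]->0 | ready=[3] | order so far=[4, 1]
  pop 3: indeg[0]->0; indeg[2]->1 | ready=[0] | order so far=[4, 1, 3]
  pop 0: indeg[2]->0 | ready=[2] | order so far=[4, 1, 3, 0]
  pop 2: no out-edges | ready=[] | order so far=[4, 1, 3, 0, 2]
New canonical toposort: [4, 1, 3, 0, 2]
Compare positions:
  Node 0: index 3 -> 3 (same)
  Node 1: index 1 -> 1 (same)
  Node 2: index 4 -> 4 (same)
  Node 3: index 2 -> 2 (same)
  Node 4: index 0 -> 0 (same)
Nodes that changed position: none

Answer: none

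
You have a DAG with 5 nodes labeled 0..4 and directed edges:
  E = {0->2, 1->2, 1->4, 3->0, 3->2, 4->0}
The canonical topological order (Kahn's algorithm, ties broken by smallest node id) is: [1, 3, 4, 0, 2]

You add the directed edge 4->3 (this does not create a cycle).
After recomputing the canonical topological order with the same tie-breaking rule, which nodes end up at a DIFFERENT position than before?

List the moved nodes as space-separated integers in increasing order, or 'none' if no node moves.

Old toposort: [1, 3, 4, 0, 2]
Added edge 4->3
Recompute Kahn (smallest-id tiebreak):
  initial in-degrees: [2, 0, 3, 1, 1]
  ready (indeg=0): [1]
  pop 1: indeg[2]->2; indeg[4]->0 | ready=[4] | order so far=[1]
  pop 4: indeg[0]->1; indeg[3]->0 | ready=[3] | order so far=[1, 4]
  pop 3: indeg[0]->0; indeg[2]->1 | ready=[0] | order so far=[1, 4, 3]
  pop 0: indeg[2]->0 | ready=[2] | order so far=[1, 4, 3, 0]
  pop 2: no out-edges | ready=[] | order so far=[1, 4, 3, 0, 2]
New canonical toposort: [1, 4, 3, 0, 2]
Compare positions:
  Node 0: index 3 -> 3 (same)
  Node 1: index 0 -> 0 (same)
  Node 2: index 4 -> 4 (same)
  Node 3: index 1 -> 2 (moved)
  Node 4: index 2 -> 1 (moved)
Nodes that changed position: 3 4

Answer: 3 4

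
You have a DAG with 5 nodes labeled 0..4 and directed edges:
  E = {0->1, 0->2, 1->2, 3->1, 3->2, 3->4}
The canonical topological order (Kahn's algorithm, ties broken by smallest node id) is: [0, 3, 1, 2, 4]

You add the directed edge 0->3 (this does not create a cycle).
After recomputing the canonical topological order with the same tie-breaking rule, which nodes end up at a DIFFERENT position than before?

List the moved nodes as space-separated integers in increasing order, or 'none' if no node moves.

Answer: none

Derivation:
Old toposort: [0, 3, 1, 2, 4]
Added edge 0->3
Recompute Kahn (smallest-id tiebreak):
  initial in-degrees: [0, 2, 3, 1, 1]
  ready (indeg=0): [0]
  pop 0: indeg[1]->1; indeg[2]->2; indeg[3]->0 | ready=[3] | order so far=[0]
  pop 3: indeg[1]->0; indeg[2]->1; indeg[4]->0 | ready=[1, 4] | order so far=[0, 3]
  pop 1: indeg[2]->0 | ready=[2, 4] | order so far=[0, 3, 1]
  pop 2: no out-edges | ready=[4] | order so far=[0, 3, 1, 2]
  pop 4: no out-edges | ready=[] | order so far=[0, 3, 1, 2, 4]
New canonical toposort: [0, 3, 1, 2, 4]
Compare positions:
  Node 0: index 0 -> 0 (same)
  Node 1: index 2 -> 2 (same)
  Node 2: index 3 -> 3 (same)
  Node 3: index 1 -> 1 (same)
  Node 4: index 4 -> 4 (same)
Nodes that changed position: none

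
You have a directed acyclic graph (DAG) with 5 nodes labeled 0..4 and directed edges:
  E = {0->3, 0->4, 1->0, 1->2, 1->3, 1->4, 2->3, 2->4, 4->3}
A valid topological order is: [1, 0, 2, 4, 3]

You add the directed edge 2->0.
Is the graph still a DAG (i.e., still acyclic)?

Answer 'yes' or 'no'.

Given toposort: [1, 0, 2, 4, 3]
Position of 2: index 2; position of 0: index 1
New edge 2->0: backward (u after v in old order)
Backward edge: old toposort is now invalid. Check if this creates a cycle.
Does 0 already reach 2? Reachable from 0: [0, 3, 4]. NO -> still a DAG (reorder needed).
Still a DAG? yes

Answer: yes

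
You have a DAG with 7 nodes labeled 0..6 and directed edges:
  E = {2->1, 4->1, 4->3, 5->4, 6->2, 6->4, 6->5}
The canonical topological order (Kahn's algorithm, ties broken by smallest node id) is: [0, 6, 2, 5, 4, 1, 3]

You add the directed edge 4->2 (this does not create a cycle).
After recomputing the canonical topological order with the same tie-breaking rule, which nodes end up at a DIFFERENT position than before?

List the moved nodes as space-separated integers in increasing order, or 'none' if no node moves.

Old toposort: [0, 6, 2, 5, 4, 1, 3]
Added edge 4->2
Recompute Kahn (smallest-id tiebreak):
  initial in-degrees: [0, 2, 2, 1, 2, 1, 0]
  ready (indeg=0): [0, 6]
  pop 0: no out-edges | ready=[6] | order so far=[0]
  pop 6: indeg[2]->1; indeg[4]->1; indeg[5]->0 | ready=[5] | order so far=[0, 6]
  pop 5: indeg[4]->0 | ready=[4] | order so far=[0, 6, 5]
  pop 4: indeg[1]->1; indeg[2]->0; indeg[3]->0 | ready=[2, 3] | order so far=[0, 6, 5, 4]
  pop 2: indeg[1]->0 | ready=[1, 3] | order so far=[0, 6, 5, 4, 2]
  pop 1: no out-edges | ready=[3] | order so far=[0, 6, 5, 4, 2, 1]
  pop 3: no out-edges | ready=[] | order so far=[0, 6, 5, 4, 2, 1, 3]
New canonical toposort: [0, 6, 5, 4, 2, 1, 3]
Compare positions:
  Node 0: index 0 -> 0 (same)
  Node 1: index 5 -> 5 (same)
  Node 2: index 2 -> 4 (moved)
  Node 3: index 6 -> 6 (same)
  Node 4: index 4 -> 3 (moved)
  Node 5: index 3 -> 2 (moved)
  Node 6: index 1 -> 1 (same)
Nodes that changed position: 2 4 5

Answer: 2 4 5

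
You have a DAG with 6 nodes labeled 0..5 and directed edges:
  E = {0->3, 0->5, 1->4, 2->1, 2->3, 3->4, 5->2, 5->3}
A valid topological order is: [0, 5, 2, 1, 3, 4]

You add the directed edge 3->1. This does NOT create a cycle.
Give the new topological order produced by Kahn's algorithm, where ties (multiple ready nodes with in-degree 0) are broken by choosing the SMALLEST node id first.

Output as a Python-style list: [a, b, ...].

Answer: [0, 5, 2, 3, 1, 4]

Derivation:
Old toposort: [0, 5, 2, 1, 3, 4]
Added edge: 3->1
Position of 3 (4) > position of 1 (3). Must reorder: 3 must now come before 1.
Run Kahn's algorithm (break ties by smallest node id):
  initial in-degrees: [0, 2, 1, 3, 2, 1]
  ready (indeg=0): [0]
  pop 0: indeg[3]->2; indeg[5]->0 | ready=[5] | order so far=[0]
  pop 5: indeg[2]->0; indeg[3]->1 | ready=[2] | order so far=[0, 5]
  pop 2: indeg[1]->1; indeg[3]->0 | ready=[3] | order so far=[0, 5, 2]
  pop 3: indeg[1]->0; indeg[4]->1 | ready=[1] | order so far=[0, 5, 2, 3]
  pop 1: indeg[4]->0 | ready=[4] | order so far=[0, 5, 2, 3, 1]
  pop 4: no out-edges | ready=[] | order so far=[0, 5, 2, 3, 1, 4]
  Result: [0, 5, 2, 3, 1, 4]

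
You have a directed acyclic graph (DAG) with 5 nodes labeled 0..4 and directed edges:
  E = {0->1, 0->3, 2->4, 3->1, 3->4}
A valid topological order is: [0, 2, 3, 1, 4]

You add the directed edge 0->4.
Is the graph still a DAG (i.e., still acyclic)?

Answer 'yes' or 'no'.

Given toposort: [0, 2, 3, 1, 4]
Position of 0: index 0; position of 4: index 4
New edge 0->4: forward
Forward edge: respects the existing order. Still a DAG, same toposort still valid.
Still a DAG? yes

Answer: yes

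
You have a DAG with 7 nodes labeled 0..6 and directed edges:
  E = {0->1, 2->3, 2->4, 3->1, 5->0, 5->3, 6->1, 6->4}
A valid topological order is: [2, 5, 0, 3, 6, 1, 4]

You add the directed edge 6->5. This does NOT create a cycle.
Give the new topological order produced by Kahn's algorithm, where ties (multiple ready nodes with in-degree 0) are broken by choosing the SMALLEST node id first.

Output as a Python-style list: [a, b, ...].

Answer: [2, 6, 4, 5, 0, 3, 1]

Derivation:
Old toposort: [2, 5, 0, 3, 6, 1, 4]
Added edge: 6->5
Position of 6 (4) > position of 5 (1). Must reorder: 6 must now come before 5.
Run Kahn's algorithm (break ties by smallest node id):
  initial in-degrees: [1, 3, 0, 2, 2, 1, 0]
  ready (indeg=0): [2, 6]
  pop 2: indeg[3]->1; indeg[4]->1 | ready=[6] | order so far=[2]
  pop 6: indeg[1]->2; indeg[4]->0; indeg[5]->0 | ready=[4, 5] | order so far=[2, 6]
  pop 4: no out-edges | ready=[5] | order so far=[2, 6, 4]
  pop 5: indeg[0]->0; indeg[3]->0 | ready=[0, 3] | order so far=[2, 6, 4, 5]
  pop 0: indeg[1]->1 | ready=[3] | order so far=[2, 6, 4, 5, 0]
  pop 3: indeg[1]->0 | ready=[1] | order so far=[2, 6, 4, 5, 0, 3]
  pop 1: no out-edges | ready=[] | order so far=[2, 6, 4, 5, 0, 3, 1]
  Result: [2, 6, 4, 5, 0, 3, 1]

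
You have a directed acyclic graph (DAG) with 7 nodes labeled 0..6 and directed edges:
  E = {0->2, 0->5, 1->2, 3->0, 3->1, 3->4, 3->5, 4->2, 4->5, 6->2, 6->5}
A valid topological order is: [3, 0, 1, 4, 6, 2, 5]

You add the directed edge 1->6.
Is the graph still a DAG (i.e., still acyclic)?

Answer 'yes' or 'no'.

Answer: yes

Derivation:
Given toposort: [3, 0, 1, 4, 6, 2, 5]
Position of 1: index 2; position of 6: index 4
New edge 1->6: forward
Forward edge: respects the existing order. Still a DAG, same toposort still valid.
Still a DAG? yes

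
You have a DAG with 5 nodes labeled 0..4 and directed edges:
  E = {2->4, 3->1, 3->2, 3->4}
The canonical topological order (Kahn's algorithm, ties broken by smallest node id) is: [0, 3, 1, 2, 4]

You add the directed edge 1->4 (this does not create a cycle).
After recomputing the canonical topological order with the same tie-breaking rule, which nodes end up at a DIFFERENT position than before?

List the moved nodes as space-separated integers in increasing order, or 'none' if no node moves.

Answer: none

Derivation:
Old toposort: [0, 3, 1, 2, 4]
Added edge 1->4
Recompute Kahn (smallest-id tiebreak):
  initial in-degrees: [0, 1, 1, 0, 3]
  ready (indeg=0): [0, 3]
  pop 0: no out-edges | ready=[3] | order so far=[0]
  pop 3: indeg[1]->0; indeg[2]->0; indeg[4]->2 | ready=[1, 2] | order so far=[0, 3]
  pop 1: indeg[4]->1 | ready=[2] | order so far=[0, 3, 1]
  pop 2: indeg[4]->0 | ready=[4] | order so far=[0, 3, 1, 2]
  pop 4: no out-edges | ready=[] | order so far=[0, 3, 1, 2, 4]
New canonical toposort: [0, 3, 1, 2, 4]
Compare positions:
  Node 0: index 0 -> 0 (same)
  Node 1: index 2 -> 2 (same)
  Node 2: index 3 -> 3 (same)
  Node 3: index 1 -> 1 (same)
  Node 4: index 4 -> 4 (same)
Nodes that changed position: none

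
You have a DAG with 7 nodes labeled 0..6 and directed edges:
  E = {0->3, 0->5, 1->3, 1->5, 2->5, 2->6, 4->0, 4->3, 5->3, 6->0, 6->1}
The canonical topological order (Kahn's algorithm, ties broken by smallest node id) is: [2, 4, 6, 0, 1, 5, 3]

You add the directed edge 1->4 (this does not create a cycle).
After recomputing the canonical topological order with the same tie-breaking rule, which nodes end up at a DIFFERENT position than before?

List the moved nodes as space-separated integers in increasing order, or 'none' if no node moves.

Old toposort: [2, 4, 6, 0, 1, 5, 3]
Added edge 1->4
Recompute Kahn (smallest-id tiebreak):
  initial in-degrees: [2, 1, 0, 4, 1, 3, 1]
  ready (indeg=0): [2]
  pop 2: indeg[5]->2; indeg[6]->0 | ready=[6] | order so far=[2]
  pop 6: indeg[0]->1; indeg[1]->0 | ready=[1] | order so far=[2, 6]
  pop 1: indeg[3]->3; indeg[4]->0; indeg[5]->1 | ready=[4] | order so far=[2, 6, 1]
  pop 4: indeg[0]->0; indeg[3]->2 | ready=[0] | order so far=[2, 6, 1, 4]
  pop 0: indeg[3]->1; indeg[5]->0 | ready=[5] | order so far=[2, 6, 1, 4, 0]
  pop 5: indeg[3]->0 | ready=[3] | order so far=[2, 6, 1, 4, 0, 5]
  pop 3: no out-edges | ready=[] | order so far=[2, 6, 1, 4, 0, 5, 3]
New canonical toposort: [2, 6, 1, 4, 0, 5, 3]
Compare positions:
  Node 0: index 3 -> 4 (moved)
  Node 1: index 4 -> 2 (moved)
  Node 2: index 0 -> 0 (same)
  Node 3: index 6 -> 6 (same)
  Node 4: index 1 -> 3 (moved)
  Node 5: index 5 -> 5 (same)
  Node 6: index 2 -> 1 (moved)
Nodes that changed position: 0 1 4 6

Answer: 0 1 4 6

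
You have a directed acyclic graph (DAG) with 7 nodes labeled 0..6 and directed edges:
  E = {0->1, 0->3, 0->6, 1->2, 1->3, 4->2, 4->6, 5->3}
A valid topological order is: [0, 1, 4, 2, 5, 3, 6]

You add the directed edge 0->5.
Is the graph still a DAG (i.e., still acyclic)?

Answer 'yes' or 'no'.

Given toposort: [0, 1, 4, 2, 5, 3, 6]
Position of 0: index 0; position of 5: index 4
New edge 0->5: forward
Forward edge: respects the existing order. Still a DAG, same toposort still valid.
Still a DAG? yes

Answer: yes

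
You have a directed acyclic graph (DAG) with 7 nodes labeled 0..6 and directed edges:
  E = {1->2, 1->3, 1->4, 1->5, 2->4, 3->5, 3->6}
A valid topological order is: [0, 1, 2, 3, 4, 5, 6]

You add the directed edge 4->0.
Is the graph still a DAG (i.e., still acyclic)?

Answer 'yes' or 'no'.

Given toposort: [0, 1, 2, 3, 4, 5, 6]
Position of 4: index 4; position of 0: index 0
New edge 4->0: backward (u after v in old order)
Backward edge: old toposort is now invalid. Check if this creates a cycle.
Does 0 already reach 4? Reachable from 0: [0]. NO -> still a DAG (reorder needed).
Still a DAG? yes

Answer: yes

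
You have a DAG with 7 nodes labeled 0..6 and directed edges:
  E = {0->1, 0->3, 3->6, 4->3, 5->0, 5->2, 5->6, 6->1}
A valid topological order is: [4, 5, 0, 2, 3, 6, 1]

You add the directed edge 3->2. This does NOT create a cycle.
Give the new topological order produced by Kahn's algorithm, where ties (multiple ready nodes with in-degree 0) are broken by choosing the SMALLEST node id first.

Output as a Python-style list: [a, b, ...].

Answer: [4, 5, 0, 3, 2, 6, 1]

Derivation:
Old toposort: [4, 5, 0, 2, 3, 6, 1]
Added edge: 3->2
Position of 3 (4) > position of 2 (3). Must reorder: 3 must now come before 2.
Run Kahn's algorithm (break ties by smallest node id):
  initial in-degrees: [1, 2, 2, 2, 0, 0, 2]
  ready (indeg=0): [4, 5]
  pop 4: indeg[3]->1 | ready=[5] | order so far=[4]
  pop 5: indeg[0]->0; indeg[2]->1; indeg[6]->1 | ready=[0] | order so far=[4, 5]
  pop 0: indeg[1]->1; indeg[3]->0 | ready=[3] | order so far=[4, 5, 0]
  pop 3: indeg[2]->0; indeg[6]->0 | ready=[2, 6] | order so far=[4, 5, 0, 3]
  pop 2: no out-edges | ready=[6] | order so far=[4, 5, 0, 3, 2]
  pop 6: indeg[1]->0 | ready=[1] | order so far=[4, 5, 0, 3, 2, 6]
  pop 1: no out-edges | ready=[] | order so far=[4, 5, 0, 3, 2, 6, 1]
  Result: [4, 5, 0, 3, 2, 6, 1]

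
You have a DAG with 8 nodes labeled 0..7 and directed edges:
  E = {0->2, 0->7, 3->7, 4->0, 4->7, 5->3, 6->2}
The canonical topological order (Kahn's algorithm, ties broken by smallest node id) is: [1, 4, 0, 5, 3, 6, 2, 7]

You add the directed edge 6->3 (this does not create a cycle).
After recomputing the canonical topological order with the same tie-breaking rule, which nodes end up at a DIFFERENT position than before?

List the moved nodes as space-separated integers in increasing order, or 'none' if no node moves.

Answer: 2 3 6

Derivation:
Old toposort: [1, 4, 0, 5, 3, 6, 2, 7]
Added edge 6->3
Recompute Kahn (smallest-id tiebreak):
  initial in-degrees: [1, 0, 2, 2, 0, 0, 0, 3]
  ready (indeg=0): [1, 4, 5, 6]
  pop 1: no out-edges | ready=[4, 5, 6] | order so far=[1]
  pop 4: indeg[0]->0; indeg[7]->2 | ready=[0, 5, 6] | order so far=[1, 4]
  pop 0: indeg[2]->1; indeg[7]->1 | ready=[5, 6] | order so far=[1, 4, 0]
  pop 5: indeg[3]->1 | ready=[6] | order so far=[1, 4, 0, 5]
  pop 6: indeg[2]->0; indeg[3]->0 | ready=[2, 3] | order so far=[1, 4, 0, 5, 6]
  pop 2: no out-edges | ready=[3] | order so far=[1, 4, 0, 5, 6, 2]
  pop 3: indeg[7]->0 | ready=[7] | order so far=[1, 4, 0, 5, 6, 2, 3]
  pop 7: no out-edges | ready=[] | order so far=[1, 4, 0, 5, 6, 2, 3, 7]
New canonical toposort: [1, 4, 0, 5, 6, 2, 3, 7]
Compare positions:
  Node 0: index 2 -> 2 (same)
  Node 1: index 0 -> 0 (same)
  Node 2: index 6 -> 5 (moved)
  Node 3: index 4 -> 6 (moved)
  Node 4: index 1 -> 1 (same)
  Node 5: index 3 -> 3 (same)
  Node 6: index 5 -> 4 (moved)
  Node 7: index 7 -> 7 (same)
Nodes that changed position: 2 3 6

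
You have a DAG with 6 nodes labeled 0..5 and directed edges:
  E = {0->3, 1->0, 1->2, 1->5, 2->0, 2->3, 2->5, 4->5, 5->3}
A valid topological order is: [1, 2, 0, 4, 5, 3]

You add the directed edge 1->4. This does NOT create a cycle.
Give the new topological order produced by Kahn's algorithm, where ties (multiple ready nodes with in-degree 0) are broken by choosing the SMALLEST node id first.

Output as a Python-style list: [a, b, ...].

Old toposort: [1, 2, 0, 4, 5, 3]
Added edge: 1->4
Position of 1 (0) < position of 4 (3). Old order still valid.
Run Kahn's algorithm (break ties by smallest node id):
  initial in-degrees: [2, 0, 1, 3, 1, 3]
  ready (indeg=0): [1]
  pop 1: indeg[0]->1; indeg[2]->0; indeg[4]->0; indeg[5]->2 | ready=[2, 4] | order so far=[1]
  pop 2: indeg[0]->0; indeg[3]->2; indeg[5]->1 | ready=[0, 4] | order so far=[1, 2]
  pop 0: indeg[3]->1 | ready=[4] | order so far=[1, 2, 0]
  pop 4: indeg[5]->0 | ready=[5] | order so far=[1, 2, 0, 4]
  pop 5: indeg[3]->0 | ready=[3] | order so far=[1, 2, 0, 4, 5]
  pop 3: no out-edges | ready=[] | order so far=[1, 2, 0, 4, 5, 3]
  Result: [1, 2, 0, 4, 5, 3]

Answer: [1, 2, 0, 4, 5, 3]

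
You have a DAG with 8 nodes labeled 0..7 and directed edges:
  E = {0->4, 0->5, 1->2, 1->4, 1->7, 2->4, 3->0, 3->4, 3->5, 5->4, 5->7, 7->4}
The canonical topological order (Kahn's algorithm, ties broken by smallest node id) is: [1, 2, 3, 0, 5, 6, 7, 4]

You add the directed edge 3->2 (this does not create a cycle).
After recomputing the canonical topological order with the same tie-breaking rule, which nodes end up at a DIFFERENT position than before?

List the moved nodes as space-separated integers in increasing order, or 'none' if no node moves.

Answer: 0 2 3

Derivation:
Old toposort: [1, 2, 3, 0, 5, 6, 7, 4]
Added edge 3->2
Recompute Kahn (smallest-id tiebreak):
  initial in-degrees: [1, 0, 2, 0, 6, 2, 0, 2]
  ready (indeg=0): [1, 3, 6]
  pop 1: indeg[2]->1; indeg[4]->5; indeg[7]->1 | ready=[3, 6] | order so far=[1]
  pop 3: indeg[0]->0; indeg[2]->0; indeg[4]->4; indeg[5]->1 | ready=[0, 2, 6] | order so far=[1, 3]
  pop 0: indeg[4]->3; indeg[5]->0 | ready=[2, 5, 6] | order so far=[1, 3, 0]
  pop 2: indeg[4]->2 | ready=[5, 6] | order so far=[1, 3, 0, 2]
  pop 5: indeg[4]->1; indeg[7]->0 | ready=[6, 7] | order so far=[1, 3, 0, 2, 5]
  pop 6: no out-edges | ready=[7] | order so far=[1, 3, 0, 2, 5, 6]
  pop 7: indeg[4]->0 | ready=[4] | order so far=[1, 3, 0, 2, 5, 6, 7]
  pop 4: no out-edges | ready=[] | order so far=[1, 3, 0, 2, 5, 6, 7, 4]
New canonical toposort: [1, 3, 0, 2, 5, 6, 7, 4]
Compare positions:
  Node 0: index 3 -> 2 (moved)
  Node 1: index 0 -> 0 (same)
  Node 2: index 1 -> 3 (moved)
  Node 3: index 2 -> 1 (moved)
  Node 4: index 7 -> 7 (same)
  Node 5: index 4 -> 4 (same)
  Node 6: index 5 -> 5 (same)
  Node 7: index 6 -> 6 (same)
Nodes that changed position: 0 2 3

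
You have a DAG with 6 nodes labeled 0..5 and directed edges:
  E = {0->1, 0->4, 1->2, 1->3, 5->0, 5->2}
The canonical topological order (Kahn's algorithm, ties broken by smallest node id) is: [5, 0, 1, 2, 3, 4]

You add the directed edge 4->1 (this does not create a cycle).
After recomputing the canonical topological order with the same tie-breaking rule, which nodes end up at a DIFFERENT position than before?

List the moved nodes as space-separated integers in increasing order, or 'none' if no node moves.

Old toposort: [5, 0, 1, 2, 3, 4]
Added edge 4->1
Recompute Kahn (smallest-id tiebreak):
  initial in-degrees: [1, 2, 2, 1, 1, 0]
  ready (indeg=0): [5]
  pop 5: indeg[0]->0; indeg[2]->1 | ready=[0] | order so far=[5]
  pop 0: indeg[1]->1; indeg[4]->0 | ready=[4] | order so far=[5, 0]
  pop 4: indeg[1]->0 | ready=[1] | order so far=[5, 0, 4]
  pop 1: indeg[2]->0; indeg[3]->0 | ready=[2, 3] | order so far=[5, 0, 4, 1]
  pop 2: no out-edges | ready=[3] | order so far=[5, 0, 4, 1, 2]
  pop 3: no out-edges | ready=[] | order so far=[5, 0, 4, 1, 2, 3]
New canonical toposort: [5, 0, 4, 1, 2, 3]
Compare positions:
  Node 0: index 1 -> 1 (same)
  Node 1: index 2 -> 3 (moved)
  Node 2: index 3 -> 4 (moved)
  Node 3: index 4 -> 5 (moved)
  Node 4: index 5 -> 2 (moved)
  Node 5: index 0 -> 0 (same)
Nodes that changed position: 1 2 3 4

Answer: 1 2 3 4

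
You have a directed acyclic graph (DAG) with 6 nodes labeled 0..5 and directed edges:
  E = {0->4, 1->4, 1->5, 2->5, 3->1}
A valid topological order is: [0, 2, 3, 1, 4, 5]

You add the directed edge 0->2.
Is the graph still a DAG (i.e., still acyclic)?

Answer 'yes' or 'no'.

Answer: yes

Derivation:
Given toposort: [0, 2, 3, 1, 4, 5]
Position of 0: index 0; position of 2: index 1
New edge 0->2: forward
Forward edge: respects the existing order. Still a DAG, same toposort still valid.
Still a DAG? yes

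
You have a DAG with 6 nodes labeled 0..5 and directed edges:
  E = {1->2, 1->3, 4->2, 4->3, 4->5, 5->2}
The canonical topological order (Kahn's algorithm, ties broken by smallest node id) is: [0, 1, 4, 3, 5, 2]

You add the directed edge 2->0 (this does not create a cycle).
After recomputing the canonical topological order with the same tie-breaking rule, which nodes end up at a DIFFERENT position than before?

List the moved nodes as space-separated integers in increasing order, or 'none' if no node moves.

Answer: 0 1 2 3 4 5

Derivation:
Old toposort: [0, 1, 4, 3, 5, 2]
Added edge 2->0
Recompute Kahn (smallest-id tiebreak):
  initial in-degrees: [1, 0, 3, 2, 0, 1]
  ready (indeg=0): [1, 4]
  pop 1: indeg[2]->2; indeg[3]->1 | ready=[4] | order so far=[1]
  pop 4: indeg[2]->1; indeg[3]->0; indeg[5]->0 | ready=[3, 5] | order so far=[1, 4]
  pop 3: no out-edges | ready=[5] | order so far=[1, 4, 3]
  pop 5: indeg[2]->0 | ready=[2] | order so far=[1, 4, 3, 5]
  pop 2: indeg[0]->0 | ready=[0] | order so far=[1, 4, 3, 5, 2]
  pop 0: no out-edges | ready=[] | order so far=[1, 4, 3, 5, 2, 0]
New canonical toposort: [1, 4, 3, 5, 2, 0]
Compare positions:
  Node 0: index 0 -> 5 (moved)
  Node 1: index 1 -> 0 (moved)
  Node 2: index 5 -> 4 (moved)
  Node 3: index 3 -> 2 (moved)
  Node 4: index 2 -> 1 (moved)
  Node 5: index 4 -> 3 (moved)
Nodes that changed position: 0 1 2 3 4 5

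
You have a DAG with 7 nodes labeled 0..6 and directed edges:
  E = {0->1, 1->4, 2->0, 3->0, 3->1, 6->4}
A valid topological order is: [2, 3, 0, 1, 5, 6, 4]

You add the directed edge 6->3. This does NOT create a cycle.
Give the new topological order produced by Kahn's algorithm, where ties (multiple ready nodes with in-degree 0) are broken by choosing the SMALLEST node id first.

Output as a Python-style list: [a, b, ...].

Answer: [2, 5, 6, 3, 0, 1, 4]

Derivation:
Old toposort: [2, 3, 0, 1, 5, 6, 4]
Added edge: 6->3
Position of 6 (5) > position of 3 (1). Must reorder: 6 must now come before 3.
Run Kahn's algorithm (break ties by smallest node id):
  initial in-degrees: [2, 2, 0, 1, 2, 0, 0]
  ready (indeg=0): [2, 5, 6]
  pop 2: indeg[0]->1 | ready=[5, 6] | order so far=[2]
  pop 5: no out-edges | ready=[6] | order so far=[2, 5]
  pop 6: indeg[3]->0; indeg[4]->1 | ready=[3] | order so far=[2, 5, 6]
  pop 3: indeg[0]->0; indeg[1]->1 | ready=[0] | order so far=[2, 5, 6, 3]
  pop 0: indeg[1]->0 | ready=[1] | order so far=[2, 5, 6, 3, 0]
  pop 1: indeg[4]->0 | ready=[4] | order so far=[2, 5, 6, 3, 0, 1]
  pop 4: no out-edges | ready=[] | order so far=[2, 5, 6, 3, 0, 1, 4]
  Result: [2, 5, 6, 3, 0, 1, 4]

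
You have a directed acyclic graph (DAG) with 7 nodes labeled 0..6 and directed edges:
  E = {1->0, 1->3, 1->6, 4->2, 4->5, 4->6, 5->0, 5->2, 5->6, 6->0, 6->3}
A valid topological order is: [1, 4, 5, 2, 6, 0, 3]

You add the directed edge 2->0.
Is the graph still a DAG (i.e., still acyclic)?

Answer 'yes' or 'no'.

Given toposort: [1, 4, 5, 2, 6, 0, 3]
Position of 2: index 3; position of 0: index 5
New edge 2->0: forward
Forward edge: respects the existing order. Still a DAG, same toposort still valid.
Still a DAG? yes

Answer: yes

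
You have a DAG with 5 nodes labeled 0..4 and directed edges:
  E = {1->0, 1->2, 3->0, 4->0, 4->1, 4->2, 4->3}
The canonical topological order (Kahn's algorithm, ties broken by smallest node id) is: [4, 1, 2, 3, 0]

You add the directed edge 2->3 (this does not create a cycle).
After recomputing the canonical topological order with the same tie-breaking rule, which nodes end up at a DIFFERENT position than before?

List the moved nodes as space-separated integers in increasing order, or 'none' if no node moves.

Old toposort: [4, 1, 2, 3, 0]
Added edge 2->3
Recompute Kahn (smallest-id tiebreak):
  initial in-degrees: [3, 1, 2, 2, 0]
  ready (indeg=0): [4]
  pop 4: indeg[0]->2; indeg[1]->0; indeg[2]->1; indeg[3]->1 | ready=[1] | order so far=[4]
  pop 1: indeg[0]->1; indeg[2]->0 | ready=[2] | order so far=[4, 1]
  pop 2: indeg[3]->0 | ready=[3] | order so far=[4, 1, 2]
  pop 3: indeg[0]->0 | ready=[0] | order so far=[4, 1, 2, 3]
  pop 0: no out-edges | ready=[] | order so far=[4, 1, 2, 3, 0]
New canonical toposort: [4, 1, 2, 3, 0]
Compare positions:
  Node 0: index 4 -> 4 (same)
  Node 1: index 1 -> 1 (same)
  Node 2: index 2 -> 2 (same)
  Node 3: index 3 -> 3 (same)
  Node 4: index 0 -> 0 (same)
Nodes that changed position: none

Answer: none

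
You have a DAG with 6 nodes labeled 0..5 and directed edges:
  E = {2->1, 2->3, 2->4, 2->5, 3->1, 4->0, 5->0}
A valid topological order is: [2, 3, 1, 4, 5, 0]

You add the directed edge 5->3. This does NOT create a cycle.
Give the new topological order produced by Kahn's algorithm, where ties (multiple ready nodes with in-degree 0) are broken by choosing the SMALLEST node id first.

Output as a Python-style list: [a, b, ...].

Old toposort: [2, 3, 1, 4, 5, 0]
Added edge: 5->3
Position of 5 (4) > position of 3 (1). Must reorder: 5 must now come before 3.
Run Kahn's algorithm (break ties by smallest node id):
  initial in-degrees: [2, 2, 0, 2, 1, 1]
  ready (indeg=0): [2]
  pop 2: indeg[1]->1; indeg[3]->1; indeg[4]->0; indeg[5]->0 | ready=[4, 5] | order so far=[2]
  pop 4: indeg[0]->1 | ready=[5] | order so far=[2, 4]
  pop 5: indeg[0]->0; indeg[3]->0 | ready=[0, 3] | order so far=[2, 4, 5]
  pop 0: no out-edges | ready=[3] | order so far=[2, 4, 5, 0]
  pop 3: indeg[1]->0 | ready=[1] | order so far=[2, 4, 5, 0, 3]
  pop 1: no out-edges | ready=[] | order so far=[2, 4, 5, 0, 3, 1]
  Result: [2, 4, 5, 0, 3, 1]

Answer: [2, 4, 5, 0, 3, 1]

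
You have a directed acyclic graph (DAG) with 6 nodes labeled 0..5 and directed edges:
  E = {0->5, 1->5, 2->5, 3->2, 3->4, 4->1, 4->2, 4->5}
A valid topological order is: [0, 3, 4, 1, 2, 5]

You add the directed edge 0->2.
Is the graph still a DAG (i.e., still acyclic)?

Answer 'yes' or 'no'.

Answer: yes

Derivation:
Given toposort: [0, 3, 4, 1, 2, 5]
Position of 0: index 0; position of 2: index 4
New edge 0->2: forward
Forward edge: respects the existing order. Still a DAG, same toposort still valid.
Still a DAG? yes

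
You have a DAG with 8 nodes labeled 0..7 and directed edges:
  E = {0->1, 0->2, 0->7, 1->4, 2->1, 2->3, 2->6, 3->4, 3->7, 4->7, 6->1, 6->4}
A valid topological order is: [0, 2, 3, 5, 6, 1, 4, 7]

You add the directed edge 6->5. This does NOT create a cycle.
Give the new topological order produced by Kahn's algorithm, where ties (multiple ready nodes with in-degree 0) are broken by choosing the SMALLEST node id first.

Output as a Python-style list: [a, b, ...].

Answer: [0, 2, 3, 6, 1, 4, 5, 7]

Derivation:
Old toposort: [0, 2, 3, 5, 6, 1, 4, 7]
Added edge: 6->5
Position of 6 (4) > position of 5 (3). Must reorder: 6 must now come before 5.
Run Kahn's algorithm (break ties by smallest node id):
  initial in-degrees: [0, 3, 1, 1, 3, 1, 1, 3]
  ready (indeg=0): [0]
  pop 0: indeg[1]->2; indeg[2]->0; indeg[7]->2 | ready=[2] | order so far=[0]
  pop 2: indeg[1]->1; indeg[3]->0; indeg[6]->0 | ready=[3, 6] | order so far=[0, 2]
  pop 3: indeg[4]->2; indeg[7]->1 | ready=[6] | order so far=[0, 2, 3]
  pop 6: indeg[1]->0; indeg[4]->1; indeg[5]->0 | ready=[1, 5] | order so far=[0, 2, 3, 6]
  pop 1: indeg[4]->0 | ready=[4, 5] | order so far=[0, 2, 3, 6, 1]
  pop 4: indeg[7]->0 | ready=[5, 7] | order so far=[0, 2, 3, 6, 1, 4]
  pop 5: no out-edges | ready=[7] | order so far=[0, 2, 3, 6, 1, 4, 5]
  pop 7: no out-edges | ready=[] | order so far=[0, 2, 3, 6, 1, 4, 5, 7]
  Result: [0, 2, 3, 6, 1, 4, 5, 7]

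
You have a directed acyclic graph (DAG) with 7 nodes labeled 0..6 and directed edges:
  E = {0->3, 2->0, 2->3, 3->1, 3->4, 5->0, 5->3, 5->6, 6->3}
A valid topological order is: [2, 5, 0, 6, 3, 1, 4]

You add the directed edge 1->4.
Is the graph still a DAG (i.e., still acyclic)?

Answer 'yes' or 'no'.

Answer: yes

Derivation:
Given toposort: [2, 5, 0, 6, 3, 1, 4]
Position of 1: index 5; position of 4: index 6
New edge 1->4: forward
Forward edge: respects the existing order. Still a DAG, same toposort still valid.
Still a DAG? yes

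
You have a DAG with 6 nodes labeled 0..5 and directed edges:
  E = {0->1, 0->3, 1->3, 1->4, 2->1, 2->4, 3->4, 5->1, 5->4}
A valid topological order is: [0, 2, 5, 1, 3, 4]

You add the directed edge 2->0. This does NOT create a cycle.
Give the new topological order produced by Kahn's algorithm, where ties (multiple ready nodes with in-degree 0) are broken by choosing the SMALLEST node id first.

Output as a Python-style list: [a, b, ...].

Old toposort: [0, 2, 5, 1, 3, 4]
Added edge: 2->0
Position of 2 (1) > position of 0 (0). Must reorder: 2 must now come before 0.
Run Kahn's algorithm (break ties by smallest node id):
  initial in-degrees: [1, 3, 0, 2, 4, 0]
  ready (indeg=0): [2, 5]
  pop 2: indeg[0]->0; indeg[1]->2; indeg[4]->3 | ready=[0, 5] | order so far=[2]
  pop 0: indeg[1]->1; indeg[3]->1 | ready=[5] | order so far=[2, 0]
  pop 5: indeg[1]->0; indeg[4]->2 | ready=[1] | order so far=[2, 0, 5]
  pop 1: indeg[3]->0; indeg[4]->1 | ready=[3] | order so far=[2, 0, 5, 1]
  pop 3: indeg[4]->0 | ready=[4] | order so far=[2, 0, 5, 1, 3]
  pop 4: no out-edges | ready=[] | order so far=[2, 0, 5, 1, 3, 4]
  Result: [2, 0, 5, 1, 3, 4]

Answer: [2, 0, 5, 1, 3, 4]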